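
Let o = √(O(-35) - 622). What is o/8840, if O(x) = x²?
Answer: 3*√67/8840 ≈ 0.0027778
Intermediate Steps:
o = 3*√67 (o = √((-35)² - 622) = √(1225 - 622) = √603 = 3*√67 ≈ 24.556)
o/8840 = (3*√67)/8840 = (3*√67)*(1/8840) = 3*√67/8840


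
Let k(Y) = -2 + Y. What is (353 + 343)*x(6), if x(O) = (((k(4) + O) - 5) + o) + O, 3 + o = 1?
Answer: 4872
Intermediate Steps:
o = -2 (o = -3 + 1 = -2)
x(O) = -5 + 2*O (x(O) = ((((-2 + 4) + O) - 5) - 2) + O = (((2 + O) - 5) - 2) + O = ((-3 + O) - 2) + O = (-5 + O) + O = -5 + 2*O)
(353 + 343)*x(6) = (353 + 343)*(-5 + 2*6) = 696*(-5 + 12) = 696*7 = 4872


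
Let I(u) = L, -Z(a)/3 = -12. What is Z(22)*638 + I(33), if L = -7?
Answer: 22961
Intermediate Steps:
Z(a) = 36 (Z(a) = -3*(-12) = 36)
I(u) = -7
Z(22)*638 + I(33) = 36*638 - 7 = 22968 - 7 = 22961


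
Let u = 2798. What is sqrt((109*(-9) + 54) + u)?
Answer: sqrt(1871) ≈ 43.255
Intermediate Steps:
sqrt((109*(-9) + 54) + u) = sqrt((109*(-9) + 54) + 2798) = sqrt((-981 + 54) + 2798) = sqrt(-927 + 2798) = sqrt(1871)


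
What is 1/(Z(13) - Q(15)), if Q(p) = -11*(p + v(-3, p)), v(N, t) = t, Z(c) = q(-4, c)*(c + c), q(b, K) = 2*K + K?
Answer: 1/1344 ≈ 0.00074405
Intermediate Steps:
q(b, K) = 3*K
Z(c) = 6*c**2 (Z(c) = (3*c)*(c + c) = (3*c)*(2*c) = 6*c**2)
Q(p) = -22*p (Q(p) = -11*(p + p) = -22*p)
1/(Z(13) - Q(15)) = 1/(6*13**2 - (-22)*15) = 1/(6*169 - 1*(-330)) = 1/(1014 + 330) = 1/1344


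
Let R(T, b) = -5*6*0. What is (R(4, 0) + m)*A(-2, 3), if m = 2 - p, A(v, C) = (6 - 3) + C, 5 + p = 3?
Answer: 24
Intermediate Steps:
p = -2 (p = -5 + 3 = -2)
A(v, C) = 3 + C
m = 4 (m = 2 - 1*(-2) = 2 + 2 = 4)
R(T, b) = 0 (R(T, b) = -30*0 = 0)
(R(4, 0) + m)*A(-2, 3) = (0 + 4)*(3 + 3) = 4*6 = 24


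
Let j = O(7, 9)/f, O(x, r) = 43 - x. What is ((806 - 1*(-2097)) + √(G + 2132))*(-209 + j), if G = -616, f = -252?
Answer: -4249992/7 - 2928*√379/7 ≈ -6.1529e+5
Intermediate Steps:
j = -⅐ (j = (43 - 1*7)/(-252) = (43 - 7)*(-1/252) = 36*(-1/252) = -⅐ ≈ -0.14286)
((806 - 1*(-2097)) + √(G + 2132))*(-209 + j) = ((806 - 1*(-2097)) + √(-616 + 2132))*(-209 - ⅐) = ((806 + 2097) + √1516)*(-1464/7) = (2903 + 2*√379)*(-1464/7) = -4249992/7 - 2928*√379/7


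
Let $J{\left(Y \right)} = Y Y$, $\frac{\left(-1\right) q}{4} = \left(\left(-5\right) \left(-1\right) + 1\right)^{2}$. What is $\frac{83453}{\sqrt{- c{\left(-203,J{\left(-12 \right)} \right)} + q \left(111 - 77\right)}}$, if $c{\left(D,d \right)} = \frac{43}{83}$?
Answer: $- \frac{83453 i \sqrt{33732113}}{406411} \approx - 1192.6 i$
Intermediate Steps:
$q = -144$ ($q = - 4 \left(\left(-5\right) \left(-1\right) + 1\right)^{2} = - 4 \left(5 + 1\right)^{2} = - 4 \cdot 6^{2} = \left(-4\right) 36 = -144$)
$J{\left(Y \right)} = Y^{2}$
$c{\left(D,d \right)} = \frac{43}{83}$ ($c{\left(D,d \right)} = 43 \cdot \frac{1}{83} = \frac{43}{83}$)
$\frac{83453}{\sqrt{- c{\left(-203,J{\left(-12 \right)} \right)} + q \left(111 - 77\right)}} = \frac{83453}{\sqrt{\left(-1\right) \frac{43}{83} - 144 \left(111 - 77\right)}} = \frac{83453}{\sqrt{- \frac{43}{83} - 4896}} = \frac{83453}{\sqrt{- \frac{406411}{83}}} = \frac{83453}{\frac{1}{83} i \sqrt{33732113}} = 83453 \left(- \frac{i \sqrt{33732113}}{406411}\right) = - \frac{83453 i \sqrt{33732113}}{406411}$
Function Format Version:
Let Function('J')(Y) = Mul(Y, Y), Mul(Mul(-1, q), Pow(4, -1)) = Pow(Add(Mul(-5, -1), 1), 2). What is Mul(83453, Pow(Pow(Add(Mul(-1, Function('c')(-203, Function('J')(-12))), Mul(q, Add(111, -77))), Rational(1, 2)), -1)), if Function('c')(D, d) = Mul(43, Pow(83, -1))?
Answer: Mul(Rational(-83453, 406411), I, Pow(33732113, Rational(1, 2))) ≈ Mul(-1192.6, I)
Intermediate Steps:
q = -144 (q = Mul(-4, Pow(Add(Mul(-5, -1), 1), 2)) = Mul(-4, Pow(Add(5, 1), 2)) = Mul(-4, Pow(6, 2)) = Mul(-4, 36) = -144)
Function('J')(Y) = Pow(Y, 2)
Function('c')(D, d) = Rational(43, 83) (Function('c')(D, d) = Mul(43, Rational(1, 83)) = Rational(43, 83))
Mul(83453, Pow(Pow(Add(Mul(-1, Function('c')(-203, Function('J')(-12))), Mul(q, Add(111, -77))), Rational(1, 2)), -1)) = Mul(83453, Pow(Pow(Add(Mul(-1, Rational(43, 83)), Mul(-144, Add(111, -77))), Rational(1, 2)), -1)) = Mul(83453, Pow(Pow(Add(Rational(-43, 83), Mul(-144, 34)), Rational(1, 2)), -1)) = Mul(83453, Pow(Pow(Add(Rational(-43, 83), -4896), Rational(1, 2)), -1)) = Mul(83453, Pow(Pow(Rational(-406411, 83), Rational(1, 2)), -1)) = Mul(83453, Pow(Mul(Rational(1, 83), I, Pow(33732113, Rational(1, 2))), -1)) = Mul(83453, Mul(Rational(-1, 406411), I, Pow(33732113, Rational(1, 2)))) = Mul(Rational(-83453, 406411), I, Pow(33732113, Rational(1, 2)))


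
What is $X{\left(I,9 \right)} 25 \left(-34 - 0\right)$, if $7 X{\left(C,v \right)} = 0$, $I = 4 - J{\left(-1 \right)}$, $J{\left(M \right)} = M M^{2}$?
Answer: $0$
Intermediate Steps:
$J{\left(M \right)} = M^{3}$
$I = 5$ ($I = 4 - \left(-1\right)^{3} = 4 - -1 = 4 + 1 = 5$)
$X{\left(C,v \right)} = 0$ ($X{\left(C,v \right)} = \frac{1}{7} \cdot 0 = 0$)
$X{\left(I,9 \right)} 25 \left(-34 - 0\right) = 0 \cdot 25 \left(-34 - 0\right) = 0 \left(-34 + 0\right) = 0 \left(-34\right) = 0$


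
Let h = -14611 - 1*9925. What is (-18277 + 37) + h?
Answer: -42776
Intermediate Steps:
h = -24536 (h = -14611 - 9925 = -24536)
(-18277 + 37) + h = (-18277 + 37) - 24536 = -18240 - 24536 = -42776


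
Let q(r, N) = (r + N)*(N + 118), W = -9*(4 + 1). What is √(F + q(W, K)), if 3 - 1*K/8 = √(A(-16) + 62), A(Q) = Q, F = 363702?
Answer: 2*√(90916 - 242*√46) ≈ 597.58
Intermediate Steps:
K = 24 - 8*√46 (K = 24 - 8*√(-16 + 62) = 24 - 8*√46 ≈ -30.259)
W = -45 (W = -9*5 = -45)
q(r, N) = (118 + N)*(N + r) (q(r, N) = (N + r)*(118 + N) = (118 + N)*(N + r))
√(F + q(W, K)) = √(363702 + ((24 - 8*√46)² + 118*(24 - 8*√46) + 118*(-45) + (24 - 8*√46)*(-45))) = √(363702 + ((24 - 8*√46)² + (2832 - 944*√46) - 5310 + (-1080 + 360*√46))) = √(363702 + (-3558 + (24 - 8*√46)² - 584*√46)) = √(360144 + (24 - 8*√46)² - 584*√46)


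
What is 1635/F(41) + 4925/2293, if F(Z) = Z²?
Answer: 12027980/3854533 ≈ 3.1205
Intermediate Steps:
1635/F(41) + 4925/2293 = 1635/(41²) + 4925/2293 = 1635/1681 + 4925*(1/2293) = 1635*(1/1681) + 4925/2293 = 1635/1681 + 4925/2293 = 12027980/3854533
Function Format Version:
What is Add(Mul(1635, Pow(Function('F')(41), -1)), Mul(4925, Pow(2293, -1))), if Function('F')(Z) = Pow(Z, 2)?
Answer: Rational(12027980, 3854533) ≈ 3.1205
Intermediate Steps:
Add(Mul(1635, Pow(Function('F')(41), -1)), Mul(4925, Pow(2293, -1))) = Add(Mul(1635, Pow(Pow(41, 2), -1)), Mul(4925, Pow(2293, -1))) = Add(Mul(1635, Pow(1681, -1)), Mul(4925, Rational(1, 2293))) = Add(Mul(1635, Rational(1, 1681)), Rational(4925, 2293)) = Add(Rational(1635, 1681), Rational(4925, 2293)) = Rational(12027980, 3854533)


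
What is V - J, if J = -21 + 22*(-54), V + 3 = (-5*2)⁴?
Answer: 11206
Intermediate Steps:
V = 9997 (V = -3 + (-5*2)⁴ = -3 + (-10)⁴ = -3 + 10000 = 9997)
J = -1209 (J = -21 - 1188 = -1209)
V - J = 9997 - 1*(-1209) = 9997 + 1209 = 11206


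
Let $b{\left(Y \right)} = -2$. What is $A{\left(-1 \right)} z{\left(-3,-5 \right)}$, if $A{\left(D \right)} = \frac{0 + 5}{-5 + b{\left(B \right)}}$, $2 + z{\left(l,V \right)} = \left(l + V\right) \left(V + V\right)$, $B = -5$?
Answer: $- \frac{390}{7} \approx -55.714$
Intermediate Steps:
$z{\left(l,V \right)} = -2 + 2 V \left(V + l\right)$ ($z{\left(l,V \right)} = -2 + \left(l + V\right) \left(V + V\right) = -2 + \left(V + l\right) 2 V = -2 + 2 V \left(V + l\right)$)
$A{\left(D \right)} = - \frac{5}{7}$ ($A{\left(D \right)} = \frac{0 + 5}{-5 - 2} = \frac{5}{-7} = 5 \left(- \frac{1}{7}\right) = - \frac{5}{7}$)
$A{\left(-1 \right)} z{\left(-3,-5 \right)} = - \frac{5 \left(-2 + 2 \left(-5\right)^{2} + 2 \left(-5\right) \left(-3\right)\right)}{7} = - \frac{5 \left(-2 + 2 \cdot 25 + 30\right)}{7} = - \frac{5 \left(-2 + 50 + 30\right)}{7} = \left(- \frac{5}{7}\right) 78 = - \frac{390}{7}$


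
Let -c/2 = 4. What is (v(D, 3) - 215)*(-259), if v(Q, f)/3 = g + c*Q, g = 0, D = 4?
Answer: 80549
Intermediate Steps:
c = -8 (c = -2*4 = -8)
v(Q, f) = -24*Q (v(Q, f) = 3*(0 - 8*Q) = 3*(-8*Q) = -24*Q)
(v(D, 3) - 215)*(-259) = (-24*4 - 215)*(-259) = (-96 - 215)*(-259) = -311*(-259) = 80549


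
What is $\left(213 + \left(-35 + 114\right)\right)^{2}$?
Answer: $85264$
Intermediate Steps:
$\left(213 + \left(-35 + 114\right)\right)^{2} = \left(213 + 79\right)^{2} = 292^{2} = 85264$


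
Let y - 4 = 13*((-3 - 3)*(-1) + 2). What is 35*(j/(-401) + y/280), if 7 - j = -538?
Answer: -27323/802 ≈ -34.069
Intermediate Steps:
j = 545 (j = 7 - 1*(-538) = 7 + 538 = 545)
y = 108 (y = 4 + 13*((-3 - 3)*(-1) + 2) = 4 + 13*(-6*(-1) + 2) = 4 + 13*(6 + 2) = 4 + 13*8 = 4 + 104 = 108)
35*(j/(-401) + y/280) = 35*(545/(-401) + 108/280) = 35*(545*(-1/401) + 108*(1/280)) = 35*(-545/401 + 27/70) = 35*(-27323/28070) = -27323/802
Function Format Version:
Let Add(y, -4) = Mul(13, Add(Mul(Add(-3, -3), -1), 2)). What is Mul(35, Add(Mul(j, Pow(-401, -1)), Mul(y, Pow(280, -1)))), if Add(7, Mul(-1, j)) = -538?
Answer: Rational(-27323, 802) ≈ -34.069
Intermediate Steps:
j = 545 (j = Add(7, Mul(-1, -538)) = Add(7, 538) = 545)
y = 108 (y = Add(4, Mul(13, Add(Mul(Add(-3, -3), -1), 2))) = Add(4, Mul(13, Add(Mul(-6, -1), 2))) = Add(4, Mul(13, Add(6, 2))) = Add(4, Mul(13, 8)) = Add(4, 104) = 108)
Mul(35, Add(Mul(j, Pow(-401, -1)), Mul(y, Pow(280, -1)))) = Mul(35, Add(Mul(545, Pow(-401, -1)), Mul(108, Pow(280, -1)))) = Mul(35, Add(Mul(545, Rational(-1, 401)), Mul(108, Rational(1, 280)))) = Mul(35, Add(Rational(-545, 401), Rational(27, 70))) = Mul(35, Rational(-27323, 28070)) = Rational(-27323, 802)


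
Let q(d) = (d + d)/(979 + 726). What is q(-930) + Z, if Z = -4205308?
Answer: -46258400/11 ≈ -4.2053e+6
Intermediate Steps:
q(d) = 2*d/1705 (q(d) = (2*d)/1705 = (2*d)*(1/1705) = 2*d/1705)
q(-930) + Z = (2/1705)*(-930) - 4205308 = -12/11 - 4205308 = -46258400/11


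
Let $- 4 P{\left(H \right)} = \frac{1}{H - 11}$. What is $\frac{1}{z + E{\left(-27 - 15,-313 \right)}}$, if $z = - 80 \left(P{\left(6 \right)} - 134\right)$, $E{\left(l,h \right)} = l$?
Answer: $\frac{1}{10674} \approx 9.3686 \cdot 10^{-5}$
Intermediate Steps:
$P{\left(H \right)} = - \frac{1}{4 \left(-11 + H\right)}$ ($P{\left(H \right)} = - \frac{1}{4 \left(H - 11\right)} = - \frac{1}{4 \left(-11 + H\right)}$)
$z = 10716$ ($z = - 80 \left(- \frac{1}{-44 + 4 \cdot 6} - 134\right) = - 80 \left(- \frac{1}{-44 + 24} - 134\right) = - 80 \left(- \frac{1}{-20} - 134\right) = - 80 \left(\left(-1\right) \left(- \frac{1}{20}\right) - 134\right) = - 80 \left(\frac{1}{20} - 134\right) = \left(-80\right) \left(- \frac{2679}{20}\right) = 10716$)
$\frac{1}{z + E{\left(-27 - 15,-313 \right)}} = \frac{1}{10716 - 42} = \frac{1}{10674}$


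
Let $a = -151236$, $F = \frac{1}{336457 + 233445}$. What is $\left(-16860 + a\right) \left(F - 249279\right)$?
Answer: $\frac{11940245556019536}{284951} \approx 4.1903 \cdot 10^{10}$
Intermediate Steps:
$F = \frac{1}{569902} \approx 1.7547 \cdot 10^{-6}$
$\left(-16860 + a\right) \left(F - 249279\right) = \left(-16860 - 151236\right) \left(\frac{1}{569902} - 249279\right) = \left(-168096\right) \left(- \frac{142064600657}{569902}\right) = \frac{11940245556019536}{284951}$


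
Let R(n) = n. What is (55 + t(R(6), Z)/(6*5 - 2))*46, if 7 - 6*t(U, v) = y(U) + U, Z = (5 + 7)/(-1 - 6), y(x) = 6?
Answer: 212405/84 ≈ 2528.6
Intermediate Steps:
Z = -12/7 (Z = 12/(-7) = 12*(-⅐) = -12/7 ≈ -1.7143)
t(U, v) = ⅙ - U/6 (t(U, v) = 7/6 - (6 + U)/6 = 7/6 + (-1 - U/6) = ⅙ - U/6)
(55 + t(R(6), Z)/(6*5 - 2))*46 = (55 + (⅙ - ⅙*6)/(6*5 - 2))*46 = (55 + (⅙ - 1)/(30 - 2))*46 = (55 - ⅚/28)*46 = (55 - ⅚*1/28)*46 = (55 - 5/168)*46 = (9235/168)*46 = 212405/84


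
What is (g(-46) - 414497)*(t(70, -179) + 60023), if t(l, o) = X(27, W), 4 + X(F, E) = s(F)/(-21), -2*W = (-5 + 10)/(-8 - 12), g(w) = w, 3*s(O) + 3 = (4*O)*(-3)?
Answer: -174178255948/7 ≈ -2.4883e+10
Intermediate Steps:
s(O) = -1 - 4*O (s(O) = -1 + ((4*O)*(-3))/3 = -1 + (-12*O)/3 = -1 - 4*O)
W = ⅛ (W = -(-5 + 10)/(2*(-8 - 12)) = -5/(2*(-20)) = -5*(-1)/(2*20) = -½*(-¼) = ⅛ ≈ 0.12500)
X(F, E) = -83/21 + 4*F/21 (X(F, E) = -4 + (-1 - 4*F)/(-21) = -4 + (-1 - 4*F)*(-1/21) = -4 + (1/21 + 4*F/21) = -83/21 + 4*F/21)
t(l, o) = 25/21 (t(l, o) = -83/21 + (4/21)*27 = -83/21 + 36/7 = 25/21)
(g(-46) - 414497)*(t(70, -179) + 60023) = (-46 - 414497)*(25/21 + 60023) = -414543*1260508/21 = -174178255948/7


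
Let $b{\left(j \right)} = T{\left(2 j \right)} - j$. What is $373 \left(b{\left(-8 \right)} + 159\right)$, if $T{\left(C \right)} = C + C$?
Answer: $50355$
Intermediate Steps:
$T{\left(C \right)} = 2 C$
$b{\left(j \right)} = 3 j$ ($b{\left(j \right)} = 2 \cdot 2 j - j = 4 j - j = 3 j$)
$373 \left(b{\left(-8 \right)} + 159\right) = 373 \left(3 \left(-8\right) + 159\right) = 373 \left(-24 + 159\right) = 373 \cdot 135 = 50355$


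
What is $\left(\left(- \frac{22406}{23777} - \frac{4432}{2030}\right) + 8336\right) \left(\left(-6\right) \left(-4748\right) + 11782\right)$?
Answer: $\frac{1619681275936532}{4826731} \approx 3.3556 \cdot 10^{8}$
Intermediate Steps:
$\left(\left(- \frac{22406}{23777} - \frac{4432}{2030}\right) + 8336\right) \left(\left(-6\right) \left(-4748\right) + 11782\right) = \left(\left(\left(-22406\right) \frac{1}{23777} - \frac{2216}{1015}\right) + 8336\right) \left(28488 + 11782\right) = \left(\left(- \frac{22406}{23777} - \frac{2216}{1015}\right) + 8336\right) 40270 = \left(- \frac{75431922}{24133655} + 8336\right) 40270 = \frac{201102716158}{24133655} \cdot 40270 = \frac{1619681275936532}{4826731}$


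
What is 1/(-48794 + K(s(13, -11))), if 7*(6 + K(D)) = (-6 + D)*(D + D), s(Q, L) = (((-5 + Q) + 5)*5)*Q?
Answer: 7/1076310 ≈ 6.5037e-6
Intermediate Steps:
s(Q, L) = 5*Q² (s(Q, L) = (Q*5)*Q = (5*Q)*Q = 5*Q²)
K(D) = -6 + 2*D*(-6 + D)/7 (K(D) = -6 + ((-6 + D)*(D + D))/7 = -6 + ((-6 + D)*(2*D))/7 = -6 + (2*D*(-6 + D))/7 = -6 + 2*D*(-6 + D)/7)
1/(-48794 + K(s(13, -11))) = 1/(-48794 + (-6 - 60*13²/7 + 2*(5*13²)²/7)) = 1/(-48794 + (-6 - 60*169/7 + 2*(5*169)²/7)) = 1/(-48794 + (-6 - 12/7*845 + (2/7)*845²)) = 1/(-48794 + (-6 - 10140/7 + (2/7)*714025)) = 1/(-48794 + (-6 - 10140/7 + 1428050/7)) = 1/(-48794 + 1417868/7) = 1/(1076310/7) = 7/1076310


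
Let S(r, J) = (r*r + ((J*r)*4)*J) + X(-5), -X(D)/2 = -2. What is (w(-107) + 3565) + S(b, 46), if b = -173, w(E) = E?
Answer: -1430881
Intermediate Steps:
X(D) = 4 (X(D) = -2*(-2) = 4)
S(r, J) = 4 + r² + 4*r*J² (S(r, J) = (r*r + ((J*r)*4)*J) + 4 = (r² + (4*J*r)*J) + 4 = (r² + 4*r*J²) + 4 = 4 + r² + 4*r*J²)
(w(-107) + 3565) + S(b, 46) = (-107 + 3565) + (4 + (-173)² + 4*(-173)*46²) = 3458 + (4 + 29929 + 4*(-173)*2116) = 3458 + (4 + 29929 - 1464272) = 3458 - 1434339 = -1430881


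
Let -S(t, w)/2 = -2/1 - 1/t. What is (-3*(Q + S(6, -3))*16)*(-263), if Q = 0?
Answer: 54704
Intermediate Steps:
S(t, w) = 4 + 2/t (S(t, w) = -2*(-2/1 - 1/t) = -2*(-2*1 - 1/t) = -2*(-2 - 1/t) = 4 + 2/t)
(-3*(Q + S(6, -3))*16)*(-263) = (-3*(0 + (4 + 2/6))*16)*(-263) = (-3*(0 + (4 + 2*(1/6)))*16)*(-263) = (-3*(0 + (4 + 1/3))*16)*(-263) = (-3*(0 + 13/3)*16)*(-263) = (-3*13/3*16)*(-263) = -13*16*(-263) = -208*(-263) = 54704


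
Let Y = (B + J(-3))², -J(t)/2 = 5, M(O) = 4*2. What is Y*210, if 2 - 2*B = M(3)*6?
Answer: 228690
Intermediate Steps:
M(O) = 8
J(t) = -10 (J(t) = -2*5 = -10)
B = -23 (B = 1 - 4*6 = 1 - ½*48 = 1 - 24 = -23)
Y = 1089 (Y = (-23 - 10)² = (-33)² = 1089)
Y*210 = 1089*210 = 228690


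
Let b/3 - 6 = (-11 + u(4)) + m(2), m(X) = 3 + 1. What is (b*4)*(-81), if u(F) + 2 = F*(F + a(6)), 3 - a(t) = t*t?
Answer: 115668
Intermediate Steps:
a(t) = 3 - t**2 (a(t) = 3 - t*t = 3 - t**2)
u(F) = -2 + F*(-33 + F) (u(F) = -2 + F*(F + (3 - 1*6**2)) = -2 + F*(F + (3 - 1*36)) = -2 + F*(F + (3 - 36)) = -2 + F*(F - 33) = -2 + F*(-33 + F))
m(X) = 4
b = -357 (b = 18 + 3*((-11 + (-2 + 4**2 - 33*4)) + 4) = 18 + 3*((-11 + (-2 + 16 - 132)) + 4) = 18 + 3*((-11 - 118) + 4) = 18 + 3*(-129 + 4) = 18 + 3*(-125) = 18 - 375 = -357)
(b*4)*(-81) = -357*4*(-81) = -1428*(-81) = 115668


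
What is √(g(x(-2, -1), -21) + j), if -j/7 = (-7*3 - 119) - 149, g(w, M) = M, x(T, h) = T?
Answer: √2002 ≈ 44.744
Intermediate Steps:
j = 2023 (j = -7*((-7*3 - 119) - 149) = -7*((-21 - 119) - 149) = -7*(-140 - 149) = -7*(-289) = 2023)
√(g(x(-2, -1), -21) + j) = √(-21 + 2023) = √2002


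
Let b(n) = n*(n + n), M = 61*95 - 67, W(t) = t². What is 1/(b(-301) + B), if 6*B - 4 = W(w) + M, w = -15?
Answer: 6/1093169 ≈ 5.4886e-6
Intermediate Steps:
M = 5728 (M = 5795 - 67 = 5728)
b(n) = 2*n² (b(n) = n*(2*n) = 2*n²)
B = 5957/6 (B = ⅔ + ((-15)² + 5728)/6 = ⅔ + (225 + 5728)/6 = ⅔ + (⅙)*5953 = ⅔ + 5953/6 = 5957/6 ≈ 992.83)
1/(b(-301) + B) = 1/(2*(-301)² + 5957/6) = 1/(2*90601 + 5957/6) = 1/(181202 + 5957/6) = 1/(1093169/6) = 6/1093169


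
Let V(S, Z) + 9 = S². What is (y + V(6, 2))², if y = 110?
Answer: 18769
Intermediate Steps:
V(S, Z) = -9 + S²
(y + V(6, 2))² = (110 + (-9 + 6²))² = (110 + (-9 + 36))² = (110 + 27)² = 137² = 18769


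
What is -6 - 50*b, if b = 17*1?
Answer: -856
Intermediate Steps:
b = 17
-6 - 50*b = -6 - 50*17 = -6 - 850 = -856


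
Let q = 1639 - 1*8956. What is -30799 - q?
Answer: -23482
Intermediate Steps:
q = -7317 (q = 1639 - 8956 = -7317)
-30799 - q = -30799 - 1*(-7317) = -30799 + 7317 = -23482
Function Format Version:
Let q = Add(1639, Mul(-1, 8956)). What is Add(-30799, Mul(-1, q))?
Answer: -23482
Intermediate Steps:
q = -7317 (q = Add(1639, -8956) = -7317)
Add(-30799, Mul(-1, q)) = Add(-30799, Mul(-1, -7317)) = Add(-30799, 7317) = -23482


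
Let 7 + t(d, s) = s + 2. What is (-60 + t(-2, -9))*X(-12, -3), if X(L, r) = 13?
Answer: -962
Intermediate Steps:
t(d, s) = -5 + s (t(d, s) = -7 + (s + 2) = -7 + (2 + s) = -5 + s)
(-60 + t(-2, -9))*X(-12, -3) = (-60 + (-5 - 9))*13 = (-60 - 14)*13 = -74*13 = -962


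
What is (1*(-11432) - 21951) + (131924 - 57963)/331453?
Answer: -11064821538/331453 ≈ -33383.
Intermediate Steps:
(1*(-11432) - 21951) + (131924 - 57963)/331453 = (-11432 - 21951) + 73961*(1/331453) = -33383 + 73961/331453 = -11064821538/331453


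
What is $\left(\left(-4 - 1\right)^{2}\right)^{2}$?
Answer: $625$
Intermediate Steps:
$\left(\left(-4 - 1\right)^{2}\right)^{2} = \left(\left(-5\right)^{2}\right)^{2} = 25^{2} = 625$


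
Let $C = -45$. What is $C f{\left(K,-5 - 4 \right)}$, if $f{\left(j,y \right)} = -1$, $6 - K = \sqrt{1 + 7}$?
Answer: $45$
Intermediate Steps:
$K = 6 - 2 \sqrt{2}$ ($K = 6 - \sqrt{1 + 7} = 6 - \sqrt{8} = 6 - 2 \sqrt{2} \approx 3.1716$)
$C f{\left(K,-5 - 4 \right)} = \left(-45\right) \left(-1\right) = 45$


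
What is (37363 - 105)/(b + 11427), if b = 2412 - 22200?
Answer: -37258/8361 ≈ -4.4562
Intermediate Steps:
b = -19788
(37363 - 105)/(b + 11427) = (37363 - 105)/(-19788 + 11427) = 37258/(-8361) = 37258*(-1/8361) = -37258/8361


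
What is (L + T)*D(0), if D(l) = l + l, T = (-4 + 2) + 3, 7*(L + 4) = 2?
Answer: 0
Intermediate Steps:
L = -26/7 (L = -4 + (⅐)*2 = -4 + 2/7 = -26/7 ≈ -3.7143)
T = 1 (T = -2 + 3 = 1)
D(l) = 2*l
(L + T)*D(0) = (-26/7 + 1)*(2*0) = -19/7*0 = 0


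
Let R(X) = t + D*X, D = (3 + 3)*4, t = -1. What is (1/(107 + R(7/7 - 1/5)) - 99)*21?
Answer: -1301349/626 ≈ -2078.8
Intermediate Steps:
D = 24 (D = 6*4 = 24)
R(X) = -1 + 24*X
(1/(107 + R(7/7 - 1/5)) - 99)*21 = (1/(107 + (-1 + 24*(7/7 - 1/5))) - 99)*21 = (1/(107 + (-1 + 24*(7*(1/7) - 1*1/5))) - 99)*21 = (1/(107 + (-1 + 24*(1 - 1/5))) - 99)*21 = (1/(107 + (-1 + 24*(4/5))) - 99)*21 = (1/(107 + (-1 + 96/5)) - 99)*21 = (1/(107 + 91/5) - 99)*21 = (1/(626/5) - 99)*21 = (5/626 - 99)*21 = -61969/626*21 = -1301349/626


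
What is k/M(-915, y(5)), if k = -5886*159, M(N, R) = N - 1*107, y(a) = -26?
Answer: 467937/511 ≈ 915.73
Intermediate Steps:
M(N, R) = -107 + N (M(N, R) = N - 107 = -107 + N)
k = -935874
k/M(-915, y(5)) = -935874/(-107 - 915) = -935874/(-1022) = -935874*(-1/1022) = 467937/511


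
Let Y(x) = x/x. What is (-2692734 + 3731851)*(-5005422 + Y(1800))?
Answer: -5201218053257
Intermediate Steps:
Y(x) = 1
(-2692734 + 3731851)*(-5005422 + Y(1800)) = (-2692734 + 3731851)*(-5005422 + 1) = 1039117*(-5005421) = -5201218053257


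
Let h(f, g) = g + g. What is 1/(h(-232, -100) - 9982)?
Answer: -1/10182 ≈ -9.8213e-5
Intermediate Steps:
h(f, g) = 2*g
1/(h(-232, -100) - 9982) = 1/(2*(-100) - 9982) = 1/(-200 - 9982) = 1/(-10182) = -1/10182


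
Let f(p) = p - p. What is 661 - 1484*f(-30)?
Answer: 661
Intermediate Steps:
f(p) = 0
661 - 1484*f(-30) = 661 - 1484*0 = 661 + 0 = 661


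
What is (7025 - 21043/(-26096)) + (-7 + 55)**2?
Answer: 243470627/26096 ≈ 9329.8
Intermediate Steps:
(7025 - 21043/(-26096)) + (-7 + 55)**2 = (7025 - 21043*(-1/26096)) + 48**2 = (7025 + 21043/26096) + 2304 = 183345443/26096 + 2304 = 243470627/26096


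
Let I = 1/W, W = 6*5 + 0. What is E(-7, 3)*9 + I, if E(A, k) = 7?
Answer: 1891/30 ≈ 63.033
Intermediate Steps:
W = 30 (W = 30 + 0 = 30)
I = 1/30 ≈ 0.033333
E(-7, 3)*9 + I = 7*9 + 1/30 = 63 + 1/30 = 1891/30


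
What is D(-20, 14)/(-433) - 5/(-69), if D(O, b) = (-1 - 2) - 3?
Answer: 2579/29877 ≈ 0.086321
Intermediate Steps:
D(O, b) = -6 (D(O, b) = -3 - 3 = -6)
D(-20, 14)/(-433) - 5/(-69) = -6/(-433) - 5/(-69) = -6*(-1/433) - 5*(-1/69) = 6/433 + 5/69 = 2579/29877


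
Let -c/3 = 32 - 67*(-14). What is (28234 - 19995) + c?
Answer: 5329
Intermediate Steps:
c = -2910 (c = -3*(32 - 67*(-14)) = -3*(32 + 938) = -3*970 = -2910)
(28234 - 19995) + c = (28234 - 19995) - 2910 = 8239 - 2910 = 5329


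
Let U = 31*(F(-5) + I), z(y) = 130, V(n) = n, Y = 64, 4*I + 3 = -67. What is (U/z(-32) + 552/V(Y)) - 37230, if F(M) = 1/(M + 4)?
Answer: -19357409/520 ≈ -37226.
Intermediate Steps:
I = -35/2 (I = -¾ + (¼)*(-67) = -¾ - 67/4 = -35/2 ≈ -17.500)
F(M) = 1/(4 + M)
U = -1147/2 (U = 31*(1/(4 - 5) - 35/2) = 31*(1/(-1) - 35/2) = 31*(-1 - 35/2) = 31*(-37/2) = -1147/2 ≈ -573.50)
(U/z(-32) + 552/V(Y)) - 37230 = (-1147/2/130 + 552/64) - 37230 = (-1147/2*1/130 + 552*(1/64)) - 37230 = (-1147/260 + 69/8) - 37230 = 2191/520 - 37230 = -19357409/520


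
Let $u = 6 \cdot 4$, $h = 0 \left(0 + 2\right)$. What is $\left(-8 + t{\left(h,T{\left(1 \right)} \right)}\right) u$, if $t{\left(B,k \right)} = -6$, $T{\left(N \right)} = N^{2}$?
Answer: $-336$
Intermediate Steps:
$h = 0$ ($h = 0 \cdot 2 = 0$)
$u = 24$
$\left(-8 + t{\left(h,T{\left(1 \right)} \right)}\right) u = \left(-8 - 6\right) 24 = \left(-14\right) 24 = -336$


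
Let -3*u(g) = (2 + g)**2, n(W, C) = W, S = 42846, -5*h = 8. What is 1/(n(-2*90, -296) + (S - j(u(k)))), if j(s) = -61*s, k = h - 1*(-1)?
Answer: 75/3196961 ≈ 2.3460e-5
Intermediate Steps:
h = -8/5 (h = -1/5*8 = -8/5 ≈ -1.6000)
k = -3/5 (k = -8/5 - 1*(-1) = -8/5 + 1 = -3/5 ≈ -0.60000)
u(g) = -(2 + g)**2/3
1/(n(-2*90, -296) + (S - j(u(k)))) = 1/(-2*90 + (42846 - (-61)*(-(2 - 3/5)**2/3))) = 1/(-180 + (42846 - (-61)*(-(7/5)**2/3))) = 1/(-180 + (42846 - (-61)*(-1/3*49/25))) = 1/(-180 + (42846 - (-61)*(-49)/75)) = 1/(-180 + (42846 - 1*2989/75)) = 1/(-180 + (42846 - 2989/75)) = 1/(-180 + 3210461/75) = 1/(3196961/75) = 75/3196961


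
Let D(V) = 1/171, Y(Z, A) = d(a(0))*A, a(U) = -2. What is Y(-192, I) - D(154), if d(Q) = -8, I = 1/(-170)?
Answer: 599/14535 ≈ 0.041211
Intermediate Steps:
I = -1/170 ≈ -0.0058824
Y(Z, A) = -8*A
D(V) = 1/171
Y(-192, I) - D(154) = -8*(-1/170) - 1*1/171 = 4/85 - 1/171 = 599/14535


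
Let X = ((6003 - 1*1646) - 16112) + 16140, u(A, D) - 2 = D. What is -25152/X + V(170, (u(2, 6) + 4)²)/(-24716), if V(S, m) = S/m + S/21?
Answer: -313335543203/54623348640 ≈ -5.7363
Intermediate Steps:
u(A, D) = 2 + D
V(S, m) = S/21 + S/m (V(S, m) = S/m + S*(1/21) = S/m + S/21 = S/21 + S/m)
X = 4385 (X = ((6003 - 1646) - 16112) + 16140 = (4357 - 16112) + 16140 = -11755 + 16140 = 4385)
-25152/X + V(170, (u(2, 6) + 4)²)/(-24716) = -25152/4385 + ((1/21)*170 + 170/(((2 + 6) + 4)²))/(-24716) = -25152*1/4385 + (170/21 + 170/((8 + 4)²))*(-1/24716) = -25152/4385 + (170/21 + 170/(12²))*(-1/24716) = -25152/4385 + (170/21 + 170/144)*(-1/24716) = -25152/4385 + (170/21 + 170*(1/144))*(-1/24716) = -25152/4385 + (170/21 + 85/72)*(-1/24716) = -25152/4385 + (4675/504)*(-1/24716) = -25152/4385 - 4675/12456864 = -313335543203/54623348640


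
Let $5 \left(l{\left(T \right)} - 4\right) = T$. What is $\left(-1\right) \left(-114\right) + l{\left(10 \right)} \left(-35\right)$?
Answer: $-96$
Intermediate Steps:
$l{\left(T \right)} = 4 + \frac{T}{5}$
$\left(-1\right) \left(-114\right) + l{\left(10 \right)} \left(-35\right) = \left(-1\right) \left(-114\right) + \left(4 + \frac{1}{5} \cdot 10\right) \left(-35\right) = 114 + \left(4 + 2\right) \left(-35\right) = 114 + 6 \left(-35\right) = 114 - 210 = -96$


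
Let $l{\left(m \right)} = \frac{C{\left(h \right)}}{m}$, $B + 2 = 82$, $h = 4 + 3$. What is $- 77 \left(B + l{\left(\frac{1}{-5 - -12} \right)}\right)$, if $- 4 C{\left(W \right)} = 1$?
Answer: $- \frac{24101}{4} \approx -6025.3$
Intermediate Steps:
$h = 7$
$C{\left(W \right)} = - \frac{1}{4}$ ($C{\left(W \right)} = \left(- \frac{1}{4}\right) 1 = - \frac{1}{4}$)
$B = 80$ ($B = -2 + 82 = 80$)
$l{\left(m \right)} = - \frac{1}{4 m}$
$- 77 \left(B + l{\left(\frac{1}{-5 - -12} \right)}\right) = - 77 \left(80 - \frac{1}{4 \frac{1}{-5 - -12}}\right) = - 77 \left(80 - \frac{1}{4 \frac{1}{-5 + 12}}\right) = - 77 \left(80 - \frac{1}{4 \cdot \frac{1}{7}}\right) = - 77 \left(80 - \frac{\frac{1}{\frac{1}{7}}}{4}\right) = - 77 \left(80 - \frac{7}{4}\right) = \left(-77\right) \frac{313}{4} = - \frac{24101}{4}$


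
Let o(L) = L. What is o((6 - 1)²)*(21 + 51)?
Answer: 1800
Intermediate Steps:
o((6 - 1)²)*(21 + 51) = (6 - 1)²*(21 + 51) = 5²*72 = 25*72 = 1800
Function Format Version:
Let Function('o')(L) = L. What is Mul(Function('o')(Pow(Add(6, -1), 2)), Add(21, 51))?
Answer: 1800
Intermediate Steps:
Mul(Function('o')(Pow(Add(6, -1), 2)), Add(21, 51)) = Mul(Pow(Add(6, -1), 2), Add(21, 51)) = Mul(Pow(5, 2), 72) = Mul(25, 72) = 1800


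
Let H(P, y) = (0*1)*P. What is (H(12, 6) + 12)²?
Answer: 144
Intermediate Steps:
H(P, y) = 0 (H(P, y) = 0*P = 0)
(H(12, 6) + 12)² = (0 + 12)² = 12² = 144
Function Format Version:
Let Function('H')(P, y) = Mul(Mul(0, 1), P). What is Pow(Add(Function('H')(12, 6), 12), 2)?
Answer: 144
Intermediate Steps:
Function('H')(P, y) = 0 (Function('H')(P, y) = Mul(0, P) = 0)
Pow(Add(Function('H')(12, 6), 12), 2) = Pow(Add(0, 12), 2) = Pow(12, 2) = 144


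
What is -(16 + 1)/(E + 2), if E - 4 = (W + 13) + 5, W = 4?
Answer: -17/28 ≈ -0.60714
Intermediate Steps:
E = 26 (E = 4 + ((4 + 13) + 5) = 4 + (17 + 5) = 4 + 22 = 26)
-(16 + 1)/(E + 2) = -(16 + 1)/(26 + 2) = -17/28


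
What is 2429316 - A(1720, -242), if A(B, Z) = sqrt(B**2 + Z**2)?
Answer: 2429316 - 2*sqrt(754241) ≈ 2.4276e+6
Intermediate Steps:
2429316 - A(1720, -242) = 2429316 - sqrt(1720**2 + (-242)**2) = 2429316 - sqrt(2958400 + 58564) = 2429316 - sqrt(3016964) = 2429316 - 2*sqrt(754241)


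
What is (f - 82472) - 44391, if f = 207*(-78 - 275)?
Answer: -199934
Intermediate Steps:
f = -73071 (f = 207*(-353) = -73071)
(f - 82472) - 44391 = (-73071 - 82472) - 44391 = -155543 - 44391 = -199934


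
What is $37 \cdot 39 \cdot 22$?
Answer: $31746$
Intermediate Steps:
$37 \cdot 39 \cdot 22 = 1443 \cdot 22 = 31746$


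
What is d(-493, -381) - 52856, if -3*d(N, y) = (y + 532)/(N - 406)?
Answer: -142552481/2697 ≈ -52856.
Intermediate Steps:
d(N, y) = -(532 + y)/(3*(-406 + N)) (d(N, y) = -(y + 532)/(3*(N - 406)) = -(532 + y)/(3*(-406 + N)))
d(-493, -381) - 52856 = (-532 - 1*(-381))/(3*(-406 - 493)) - 52856 = (1/3)*(-532 + 381)/(-899) - 52856 = (1/3)*(-1/899)*(-151) - 52856 = 151/2697 - 52856 = -142552481/2697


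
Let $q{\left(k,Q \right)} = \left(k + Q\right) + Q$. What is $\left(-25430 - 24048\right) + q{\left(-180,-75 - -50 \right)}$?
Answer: $-49708$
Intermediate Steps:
$q{\left(k,Q \right)} = k + 2 Q$ ($q{\left(k,Q \right)} = \left(Q + k\right) + Q = k + 2 Q$)
$\left(-25430 - 24048\right) + q{\left(-180,-75 - -50 \right)} = \left(-25430 - 24048\right) - \left(180 - 2 \left(-75 - -50\right)\right) = -49478 - \left(180 - 2 \left(-75 + 50\right)\right) = -49478 + \left(-180 + 2 \left(-25\right)\right) = -49478 - 230 = -49708$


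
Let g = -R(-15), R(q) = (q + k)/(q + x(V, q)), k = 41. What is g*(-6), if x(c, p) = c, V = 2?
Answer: -12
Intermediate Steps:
R(q) = (41 + q)/(2 + q) (R(q) = (q + 41)/(q + 2) = (41 + q)/(2 + q))
g = 2 (g = -(41 - 15)/(2 - 15) = -26/(-13) = -(-1)*26/13 = -1*(-2) = 2)
g*(-6) = 2*(-6) = -12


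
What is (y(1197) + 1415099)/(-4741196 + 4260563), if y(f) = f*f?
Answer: -2847908/480633 ≈ -5.9253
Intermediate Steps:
y(f) = f²
(y(1197) + 1415099)/(-4741196 + 4260563) = (1197² + 1415099)/(-4741196 + 4260563) = (1432809 + 1415099)/(-480633) = 2847908*(-1/480633) = -2847908/480633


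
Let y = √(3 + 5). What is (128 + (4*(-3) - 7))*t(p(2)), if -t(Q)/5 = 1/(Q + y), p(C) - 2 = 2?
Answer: -545/2 + 545*√2/4 ≈ -79.813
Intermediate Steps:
p(C) = 4 (p(C) = 2 + 2 = 4)
y = 2*√2 (y = √8 = 2*√2 ≈ 2.8284)
t(Q) = -5/(Q + 2*√2)
(128 + (4*(-3) - 7))*t(p(2)) = (128 + (4*(-3) - 7))*(-5/(4 + 2*√2)) = (128 + (-12 - 7))*(-5/(4 + 2*√2)) = (128 - 19)*(-5/(4 + 2*√2)) = 109*(-5/(4 + 2*√2)) = -545/(4 + 2*√2)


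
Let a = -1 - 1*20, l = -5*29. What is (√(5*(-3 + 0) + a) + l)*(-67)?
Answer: 9715 - 402*I ≈ 9715.0 - 402.0*I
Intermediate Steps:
l = -145
a = -21 (a = -1 - 20 = -21)
(√(5*(-3 + 0) + a) + l)*(-67) = (√(5*(-3 + 0) - 21) - 145)*(-67) = (√(5*(-3) - 21) - 145)*(-67) = (√(-15 - 21) - 145)*(-67) = (√(-36) - 145)*(-67) = (6*I - 145)*(-67) = (-145 + 6*I)*(-67) = 9715 - 402*I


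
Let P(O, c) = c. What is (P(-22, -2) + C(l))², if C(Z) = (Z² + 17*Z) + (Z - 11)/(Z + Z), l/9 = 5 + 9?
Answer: 20612934781609/63504 ≈ 3.2459e+8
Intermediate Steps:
l = 126 (l = 9*(5 + 9) = 9*14 = 126)
C(Z) = Z² + 17*Z + (-11 + Z)/(2*Z) (C(Z) = (Z² + 17*Z) + (-11 + Z)/((2*Z)) = (Z² + 17*Z) + (-11 + Z)*(1/(2*Z)) = (Z² + 17*Z) + (-11 + Z)/(2*Z) = Z² + 17*Z + (-11 + Z)/(2*Z))
(P(-22, -2) + C(l))² = (-2 + (½ + 126² + 17*126 - 11/2/126))² = (-2 + (½ + 15876 + 2142 - 11/2*1/126))² = (-2 + (½ + 15876 + 2142 - 11/252))² = (-2 + 4540651/252)² = (4540147/252)² = 20612934781609/63504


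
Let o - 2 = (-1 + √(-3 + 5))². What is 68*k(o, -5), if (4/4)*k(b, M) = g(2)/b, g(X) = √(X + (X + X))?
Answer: 16*√3 + 20*√6 ≈ 76.703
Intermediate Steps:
g(X) = √3*√X (g(X) = √(X + 2*X) = √(3*X) = √3*√X)
o = 2 + (-1 + √2)² (o = 2 + (-1 + √(-3 + 5))² = 2 + (-1 + √2)² ≈ 2.1716)
k(b, M) = √6/b (k(b, M) = (√3*√2)/b = √6/b)
68*k(o, -5) = 68*(√6/(5 - 2*√2)) = 68*√6/(5 - 2*√2)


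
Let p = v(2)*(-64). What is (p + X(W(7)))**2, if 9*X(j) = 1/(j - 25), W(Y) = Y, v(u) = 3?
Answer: 967521025/26244 ≈ 36866.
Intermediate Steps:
X(j) = 1/(9*(-25 + j)) (X(j) = 1/(9*(j - 25)) = 1/(9*(-25 + j)))
p = -192 (p = 3*(-64) = -192)
(p + X(W(7)))**2 = (-192 + 1/(9*(-25 + 7)))**2 = (-192 + (1/9)/(-18))**2 = (-192 + (1/9)*(-1/18))**2 = (-192 - 1/162)**2 = (-31105/162)**2 = 967521025/26244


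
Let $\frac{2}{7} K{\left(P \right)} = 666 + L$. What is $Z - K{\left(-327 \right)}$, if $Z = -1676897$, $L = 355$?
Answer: $- \frac{3360941}{2} \approx -1.6805 \cdot 10^{6}$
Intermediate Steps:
$K{\left(P \right)} = \frac{7147}{2}$ ($K{\left(P \right)} = \frac{7 \left(666 + 355\right)}{2} = \frac{7}{2} \cdot 1021 = \frac{7147}{2}$)
$Z - K{\left(-327 \right)} = -1676897 - \frac{7147}{2} = - \frac{3360941}{2}$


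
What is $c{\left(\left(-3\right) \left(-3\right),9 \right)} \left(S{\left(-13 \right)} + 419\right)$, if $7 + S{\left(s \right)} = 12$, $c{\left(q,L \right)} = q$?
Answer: $3816$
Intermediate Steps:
$S{\left(s \right)} = 5$ ($S{\left(s \right)} = -7 + 12 = 5$)
$c{\left(\left(-3\right) \left(-3\right),9 \right)} \left(S{\left(-13 \right)} + 419\right) = \left(-3\right) \left(-3\right) \left(5 + 419\right) = 9 \cdot 424 = 3816$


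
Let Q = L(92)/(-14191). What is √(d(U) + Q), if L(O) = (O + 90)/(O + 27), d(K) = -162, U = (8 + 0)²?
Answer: 2*I*√2357106225970/241247 ≈ 12.728*I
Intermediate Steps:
U = 64 (U = 8² = 64)
L(O) = (90 + O)/(27 + O)
Q = -26/241247 (Q = ((90 + 92)/(27 + 92))/(-14191) = (182/119)*(-1/14191) = ((1/119)*182)*(-1/14191) = (26/17)*(-1/14191) = -26/241247 ≈ -0.00010777)
√(d(U) + Q) = √(-162 - 26/241247) = √(-39082040/241247) = 2*I*√2357106225970/241247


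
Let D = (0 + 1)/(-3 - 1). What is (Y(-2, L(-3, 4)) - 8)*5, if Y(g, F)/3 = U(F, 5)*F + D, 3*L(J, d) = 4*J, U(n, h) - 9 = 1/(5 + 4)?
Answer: -7085/12 ≈ -590.42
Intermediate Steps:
U(n, h) = 82/9 (U(n, h) = 9 + 1/(5 + 4) = 9 + 1/9 = 9 + ⅑ = 82/9)
D = -¼ (D = 1/(-4) = 1*(-¼) = -¼ ≈ -0.25000)
L(J, d) = 4*J/3 (L(J, d) = (4*J)/3 = 4*J/3)
Y(g, F) = -¾ + 82*F/3 (Y(g, F) = 3*(82*F/9 - ¼) = 3*(-¼ + 82*F/9) = -¾ + 82*F/3)
(Y(-2, L(-3, 4)) - 8)*5 = ((-¾ + 82*((4/3)*(-3))/3) - 8)*5 = ((-¾ + (82/3)*(-4)) - 8)*5 = ((-¾ - 328/3) - 8)*5 = (-1321/12 - 8)*5 = -1417/12*5 = -7085/12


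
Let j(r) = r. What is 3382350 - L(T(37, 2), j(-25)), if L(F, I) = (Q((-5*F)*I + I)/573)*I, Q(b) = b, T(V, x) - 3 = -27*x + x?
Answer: 645977600/191 ≈ 3.3821e+6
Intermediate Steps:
T(V, x) = 3 - 26*x (T(V, x) = 3 + (-27*x + x) = 3 - 26*x)
L(F, I) = I*(I/573 - 5*F*I/573) (L(F, I) = (((-5*F)*I + I)/573)*I = ((-5*F*I + I)*(1/573))*I = ((I - 5*F*I)*(1/573))*I = (I/573 - 5*F*I/573)*I = I*(I/573 - 5*F*I/573))
3382350 - L(T(37, 2), j(-25)) = 3382350 - (-25)²*(1 - 5*(3 - 26*2))/573 = 3382350 - 625*(1 - 5*(3 - 52))/573 = 3382350 - 625*(1 - 5*(-49))/573 = 3382350 - 625*(1 + 245)/573 = 3382350 - 625*246/573 = 3382350 - 1*51250/191 = 3382350 - 51250/191 = 645977600/191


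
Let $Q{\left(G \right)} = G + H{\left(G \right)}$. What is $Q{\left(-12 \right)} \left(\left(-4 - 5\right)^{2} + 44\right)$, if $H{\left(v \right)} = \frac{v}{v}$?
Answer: $-1375$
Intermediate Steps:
$H{\left(v \right)} = 1$
$Q{\left(G \right)} = 1 + G$ ($Q{\left(G \right)} = G + 1 = 1 + G$)
$Q{\left(-12 \right)} \left(\left(-4 - 5\right)^{2} + 44\right) = \left(1 - 12\right) \left(\left(-4 - 5\right)^{2} + 44\right) = - 11 \left(\left(-9\right)^{2} + 44\right) = - 11 \left(81 + 44\right) = \left(-11\right) 125 = -1375$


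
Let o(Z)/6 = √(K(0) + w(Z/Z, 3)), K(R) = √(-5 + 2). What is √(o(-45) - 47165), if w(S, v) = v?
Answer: √(-47165 + 6*√(3 + I*√3)) ≈ 0.0067 + 217.15*I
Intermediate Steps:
K(R) = I*√3 (K(R) = √(-3) = I*√3)
o(Z) = 6*√(3 + I*√3) (o(Z) = 6*√(I*√3 + 3) = 6*√(3 + I*√3))
√(o(-45) - 47165) = √(6*√(3 + I*√3) - 47165) = √(-47165 + 6*√(3 + I*√3))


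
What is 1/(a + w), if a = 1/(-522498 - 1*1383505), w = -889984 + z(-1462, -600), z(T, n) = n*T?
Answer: -1906003/24366342353 ≈ -7.8223e-5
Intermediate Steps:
z(T, n) = T*n
w = -12784 (w = -889984 - 1462*(-600) = -889984 + 877200 = -12784)
a = -1/1906003 (a = 1/(-522498 - 1383505) = 1/(-1906003) = -1/1906003 ≈ -5.2466e-7)
1/(a + w) = 1/(-1/1906003 - 12784) = 1/(-24366342353/1906003) = -1906003/24366342353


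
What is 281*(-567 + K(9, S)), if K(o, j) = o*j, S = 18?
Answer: -113805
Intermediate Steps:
K(o, j) = j*o
281*(-567 + K(9, S)) = 281*(-567 + 18*9) = 281*(-567 + 162) = 281*(-405) = -113805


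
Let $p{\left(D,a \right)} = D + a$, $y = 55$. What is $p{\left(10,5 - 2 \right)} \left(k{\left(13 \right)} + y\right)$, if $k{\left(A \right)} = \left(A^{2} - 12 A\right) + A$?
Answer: $1053$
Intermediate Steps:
$k{\left(A \right)} = A^{2} - 11 A$
$p{\left(10,5 - 2 \right)} \left(k{\left(13 \right)} + y\right) = \left(10 + \left(5 - 2\right)\right) \left(13 \left(-11 + 13\right) + 55\right) = \left(10 + \left(5 - 2\right)\right) \left(13 \cdot 2 + 55\right) = \left(10 + 3\right) \left(26 + 55\right) = 13 \cdot 81 = 1053$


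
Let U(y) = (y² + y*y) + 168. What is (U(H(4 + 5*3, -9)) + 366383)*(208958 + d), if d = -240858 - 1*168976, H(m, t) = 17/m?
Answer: -26581014928364/361 ≈ -7.3632e+10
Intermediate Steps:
d = -409834 (d = -240858 - 168976 = -409834)
U(y) = 168 + 2*y² (U(y) = (y² + y²) + 168 = 2*y² + 168 = 168 + 2*y²)
(U(H(4 + 5*3, -9)) + 366383)*(208958 + d) = ((168 + 2*(17/(4 + 5*3))²) + 366383)*(208958 - 409834) = ((168 + 2*(17/(4 + 15))²) + 366383)*(-200876) = ((168 + 2*(17/19)²) + 366383)*(-200876) = ((168 + 2*(289/361)) + 366383)*(-200876) = ((168 + 578/361) + 366383)*(-200876) = (61226/361 + 366383)*(-200876) = (132325489/361)*(-200876) = -26581014928364/361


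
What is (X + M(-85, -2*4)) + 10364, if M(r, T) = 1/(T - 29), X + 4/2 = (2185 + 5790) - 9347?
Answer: 332629/37 ≈ 8990.0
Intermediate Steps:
X = -1374 (X = -2 + ((2185 + 5790) - 9347) = -2 + (7975 - 9347) = -2 - 1372 = -1374)
M(r, T) = 1/(-29 + T)
(X + M(-85, -2*4)) + 10364 = (-1374 + 1/(-29 - 2*4)) + 10364 = (-1374 + 1/(-29 - 8)) + 10364 = (-1374 + 1/(-37)) + 10364 = (-1374 - 1/37) + 10364 = -50839/37 + 10364 = 332629/37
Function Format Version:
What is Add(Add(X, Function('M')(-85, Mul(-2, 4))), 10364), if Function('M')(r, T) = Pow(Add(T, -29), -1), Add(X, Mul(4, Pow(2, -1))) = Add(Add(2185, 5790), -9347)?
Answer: Rational(332629, 37) ≈ 8990.0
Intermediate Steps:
X = -1374 (X = Add(-2, Add(Add(2185, 5790), -9347)) = Add(-2, Add(7975, -9347)) = Add(-2, -1372) = -1374)
Function('M')(r, T) = Pow(Add(-29, T), -1)
Add(Add(X, Function('M')(-85, Mul(-2, 4))), 10364) = Add(Add(-1374, Pow(Add(-29, Mul(-2, 4)), -1)), 10364) = Add(Add(-1374, Pow(Add(-29, -8), -1)), 10364) = Add(Add(-1374, Pow(-37, -1)), 10364) = Add(Add(-1374, Rational(-1, 37)), 10364) = Add(Rational(-50839, 37), 10364) = Rational(332629, 37)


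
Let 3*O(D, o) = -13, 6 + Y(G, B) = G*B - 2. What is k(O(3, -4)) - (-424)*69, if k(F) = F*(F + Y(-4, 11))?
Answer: 265501/9 ≈ 29500.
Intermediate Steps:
Y(G, B) = -8 + B*G (Y(G, B) = -6 + (G*B - 2) = -6 + (B*G - 2) = -6 + (-2 + B*G) = -8 + B*G)
O(D, o) = -13/3 (O(D, o) = (1/3)*(-13) = -13/3)
k(F) = F*(-52 + F) (k(F) = F*(F + (-8 + 11*(-4))) = F*(F + (-8 - 44)) = F*(F - 52) = F*(-52 + F))
k(O(3, -4)) - (-424)*69 = -13*(-52 - 13/3)/3 - (-424)*69 = -13/3*(-169/3) - 424*(-69) = 2197/9 + 29256 = 265501/9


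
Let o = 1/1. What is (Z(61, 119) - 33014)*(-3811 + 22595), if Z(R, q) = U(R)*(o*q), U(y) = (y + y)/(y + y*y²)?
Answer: -1154068955040/1861 ≈ -6.2013e+8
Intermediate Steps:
U(y) = 2*y/(y + y³) (U(y) = (2*y)/(y + y³) = 2*y/(y + y³))
o = 1
Z(R, q) = 2*q/(1 + R²) (Z(R, q) = (2/(1 + R²))*(1*q) = (2/(1 + R²))*q = 2*q/(1 + R²))
(Z(61, 119) - 33014)*(-3811 + 22595) = (2*119/(1 + 61²) - 33014)*(-3811 + 22595) = (2*119/(1 + 3721) - 33014)*18784 = (2*119/3722 - 33014)*18784 = (2*119*(1/3722) - 33014)*18784 = (119/1861 - 33014)*18784 = -61438935/1861*18784 = -1154068955040/1861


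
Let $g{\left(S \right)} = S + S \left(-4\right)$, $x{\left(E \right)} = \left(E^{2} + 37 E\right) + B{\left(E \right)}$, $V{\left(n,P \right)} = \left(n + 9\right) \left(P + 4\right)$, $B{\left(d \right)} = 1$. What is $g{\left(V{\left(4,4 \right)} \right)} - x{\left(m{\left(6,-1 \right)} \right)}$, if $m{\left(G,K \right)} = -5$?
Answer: $-153$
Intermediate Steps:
$V{\left(n,P \right)} = \left(4 + P\right) \left(9 + n\right)$ ($V{\left(n,P \right)} = \left(9 + n\right) \left(4 + P\right) = \left(4 + P\right) \left(9 + n\right)$)
$x{\left(E \right)} = 1 + E^{2} + 37 E$ ($x{\left(E \right)} = \left(E^{2} + 37 E\right) + 1 = 1 + E^{2} + 37 E$)
$g{\left(S \right)} = - 3 S$ ($g{\left(S \right)} = S - 4 S = - 3 S$)
$g{\left(V{\left(4,4 \right)} \right)} - x{\left(m{\left(6,-1 \right)} \right)} = - 3 \left(36 + 4 \cdot 4 + 9 \cdot 4 + 4 \cdot 4\right) - \left(1 + \left(-5\right)^{2} + 37 \left(-5\right)\right) = - 3 \left(36 + 16 + 36 + 16\right) - \left(1 + 25 - 185\right) = \left(-3\right) 104 - -159 = -312 + 159 = -153$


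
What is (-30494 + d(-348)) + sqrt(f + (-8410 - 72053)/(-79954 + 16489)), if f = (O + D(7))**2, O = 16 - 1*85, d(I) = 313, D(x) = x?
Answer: -30181 + sqrt(1720888190355)/21155 ≈ -30119.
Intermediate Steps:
O = -69 (O = 16 - 85 = -69)
f = 3844 (f = (-69 + 7)**2 = (-62)**2 = 3844)
(-30494 + d(-348)) + sqrt(f + (-8410 - 72053)/(-79954 + 16489)) = (-30494 + 313) + sqrt(3844 + (-8410 - 72053)/(-79954 + 16489)) = -30181 + sqrt(3844 - 80463/(-63465)) = -30181 + sqrt(3844 - 80463*(-1/63465)) = -30181 + sqrt(3844 + 26821/21155) = -30181 + sqrt(81346641/21155) = -30181 + sqrt(1720888190355)/21155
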